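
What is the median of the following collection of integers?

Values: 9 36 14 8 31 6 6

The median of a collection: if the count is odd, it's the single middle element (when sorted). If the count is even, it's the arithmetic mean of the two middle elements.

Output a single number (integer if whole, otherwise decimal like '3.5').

Answer: 9

Derivation:
Step 1: insert 9 -> lo=[9] (size 1, max 9) hi=[] (size 0) -> median=9
Step 2: insert 36 -> lo=[9] (size 1, max 9) hi=[36] (size 1, min 36) -> median=22.5
Step 3: insert 14 -> lo=[9, 14] (size 2, max 14) hi=[36] (size 1, min 36) -> median=14
Step 4: insert 8 -> lo=[8, 9] (size 2, max 9) hi=[14, 36] (size 2, min 14) -> median=11.5
Step 5: insert 31 -> lo=[8, 9, 14] (size 3, max 14) hi=[31, 36] (size 2, min 31) -> median=14
Step 6: insert 6 -> lo=[6, 8, 9] (size 3, max 9) hi=[14, 31, 36] (size 3, min 14) -> median=11.5
Step 7: insert 6 -> lo=[6, 6, 8, 9] (size 4, max 9) hi=[14, 31, 36] (size 3, min 14) -> median=9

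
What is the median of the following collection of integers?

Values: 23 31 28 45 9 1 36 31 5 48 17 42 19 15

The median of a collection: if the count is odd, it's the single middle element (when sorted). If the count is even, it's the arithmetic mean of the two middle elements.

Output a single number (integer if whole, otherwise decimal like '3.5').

Answer: 25.5

Derivation:
Step 1: insert 23 -> lo=[23] (size 1, max 23) hi=[] (size 0) -> median=23
Step 2: insert 31 -> lo=[23] (size 1, max 23) hi=[31] (size 1, min 31) -> median=27
Step 3: insert 28 -> lo=[23, 28] (size 2, max 28) hi=[31] (size 1, min 31) -> median=28
Step 4: insert 45 -> lo=[23, 28] (size 2, max 28) hi=[31, 45] (size 2, min 31) -> median=29.5
Step 5: insert 9 -> lo=[9, 23, 28] (size 3, max 28) hi=[31, 45] (size 2, min 31) -> median=28
Step 6: insert 1 -> lo=[1, 9, 23] (size 3, max 23) hi=[28, 31, 45] (size 3, min 28) -> median=25.5
Step 7: insert 36 -> lo=[1, 9, 23, 28] (size 4, max 28) hi=[31, 36, 45] (size 3, min 31) -> median=28
Step 8: insert 31 -> lo=[1, 9, 23, 28] (size 4, max 28) hi=[31, 31, 36, 45] (size 4, min 31) -> median=29.5
Step 9: insert 5 -> lo=[1, 5, 9, 23, 28] (size 5, max 28) hi=[31, 31, 36, 45] (size 4, min 31) -> median=28
Step 10: insert 48 -> lo=[1, 5, 9, 23, 28] (size 5, max 28) hi=[31, 31, 36, 45, 48] (size 5, min 31) -> median=29.5
Step 11: insert 17 -> lo=[1, 5, 9, 17, 23, 28] (size 6, max 28) hi=[31, 31, 36, 45, 48] (size 5, min 31) -> median=28
Step 12: insert 42 -> lo=[1, 5, 9, 17, 23, 28] (size 6, max 28) hi=[31, 31, 36, 42, 45, 48] (size 6, min 31) -> median=29.5
Step 13: insert 19 -> lo=[1, 5, 9, 17, 19, 23, 28] (size 7, max 28) hi=[31, 31, 36, 42, 45, 48] (size 6, min 31) -> median=28
Step 14: insert 15 -> lo=[1, 5, 9, 15, 17, 19, 23] (size 7, max 23) hi=[28, 31, 31, 36, 42, 45, 48] (size 7, min 28) -> median=25.5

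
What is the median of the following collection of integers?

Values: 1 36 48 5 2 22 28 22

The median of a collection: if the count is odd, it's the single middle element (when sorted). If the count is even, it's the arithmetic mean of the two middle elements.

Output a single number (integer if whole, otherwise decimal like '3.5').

Answer: 22

Derivation:
Step 1: insert 1 -> lo=[1] (size 1, max 1) hi=[] (size 0) -> median=1
Step 2: insert 36 -> lo=[1] (size 1, max 1) hi=[36] (size 1, min 36) -> median=18.5
Step 3: insert 48 -> lo=[1, 36] (size 2, max 36) hi=[48] (size 1, min 48) -> median=36
Step 4: insert 5 -> lo=[1, 5] (size 2, max 5) hi=[36, 48] (size 2, min 36) -> median=20.5
Step 5: insert 2 -> lo=[1, 2, 5] (size 3, max 5) hi=[36, 48] (size 2, min 36) -> median=5
Step 6: insert 22 -> lo=[1, 2, 5] (size 3, max 5) hi=[22, 36, 48] (size 3, min 22) -> median=13.5
Step 7: insert 28 -> lo=[1, 2, 5, 22] (size 4, max 22) hi=[28, 36, 48] (size 3, min 28) -> median=22
Step 8: insert 22 -> lo=[1, 2, 5, 22] (size 4, max 22) hi=[22, 28, 36, 48] (size 4, min 22) -> median=22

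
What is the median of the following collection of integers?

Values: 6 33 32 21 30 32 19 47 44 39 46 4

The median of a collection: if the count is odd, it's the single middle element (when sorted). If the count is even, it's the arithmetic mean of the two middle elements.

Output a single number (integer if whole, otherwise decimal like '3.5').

Step 1: insert 6 -> lo=[6] (size 1, max 6) hi=[] (size 0) -> median=6
Step 2: insert 33 -> lo=[6] (size 1, max 6) hi=[33] (size 1, min 33) -> median=19.5
Step 3: insert 32 -> lo=[6, 32] (size 2, max 32) hi=[33] (size 1, min 33) -> median=32
Step 4: insert 21 -> lo=[6, 21] (size 2, max 21) hi=[32, 33] (size 2, min 32) -> median=26.5
Step 5: insert 30 -> lo=[6, 21, 30] (size 3, max 30) hi=[32, 33] (size 2, min 32) -> median=30
Step 6: insert 32 -> lo=[6, 21, 30] (size 3, max 30) hi=[32, 32, 33] (size 3, min 32) -> median=31
Step 7: insert 19 -> lo=[6, 19, 21, 30] (size 4, max 30) hi=[32, 32, 33] (size 3, min 32) -> median=30
Step 8: insert 47 -> lo=[6, 19, 21, 30] (size 4, max 30) hi=[32, 32, 33, 47] (size 4, min 32) -> median=31
Step 9: insert 44 -> lo=[6, 19, 21, 30, 32] (size 5, max 32) hi=[32, 33, 44, 47] (size 4, min 32) -> median=32
Step 10: insert 39 -> lo=[6, 19, 21, 30, 32] (size 5, max 32) hi=[32, 33, 39, 44, 47] (size 5, min 32) -> median=32
Step 11: insert 46 -> lo=[6, 19, 21, 30, 32, 32] (size 6, max 32) hi=[33, 39, 44, 46, 47] (size 5, min 33) -> median=32
Step 12: insert 4 -> lo=[4, 6, 19, 21, 30, 32] (size 6, max 32) hi=[32, 33, 39, 44, 46, 47] (size 6, min 32) -> median=32

Answer: 32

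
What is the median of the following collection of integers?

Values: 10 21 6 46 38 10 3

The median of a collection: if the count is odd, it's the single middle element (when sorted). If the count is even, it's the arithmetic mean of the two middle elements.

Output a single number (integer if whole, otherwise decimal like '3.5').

Step 1: insert 10 -> lo=[10] (size 1, max 10) hi=[] (size 0) -> median=10
Step 2: insert 21 -> lo=[10] (size 1, max 10) hi=[21] (size 1, min 21) -> median=15.5
Step 3: insert 6 -> lo=[6, 10] (size 2, max 10) hi=[21] (size 1, min 21) -> median=10
Step 4: insert 46 -> lo=[6, 10] (size 2, max 10) hi=[21, 46] (size 2, min 21) -> median=15.5
Step 5: insert 38 -> lo=[6, 10, 21] (size 3, max 21) hi=[38, 46] (size 2, min 38) -> median=21
Step 6: insert 10 -> lo=[6, 10, 10] (size 3, max 10) hi=[21, 38, 46] (size 3, min 21) -> median=15.5
Step 7: insert 3 -> lo=[3, 6, 10, 10] (size 4, max 10) hi=[21, 38, 46] (size 3, min 21) -> median=10

Answer: 10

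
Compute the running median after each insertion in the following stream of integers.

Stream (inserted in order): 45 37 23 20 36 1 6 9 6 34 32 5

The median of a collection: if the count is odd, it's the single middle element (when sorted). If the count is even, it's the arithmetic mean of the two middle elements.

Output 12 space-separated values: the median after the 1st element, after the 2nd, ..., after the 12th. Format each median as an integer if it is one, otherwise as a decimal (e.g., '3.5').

Answer: 45 41 37 30 36 29.5 23 21.5 20 21.5 23 21.5

Derivation:
Step 1: insert 45 -> lo=[45] (size 1, max 45) hi=[] (size 0) -> median=45
Step 2: insert 37 -> lo=[37] (size 1, max 37) hi=[45] (size 1, min 45) -> median=41
Step 3: insert 23 -> lo=[23, 37] (size 2, max 37) hi=[45] (size 1, min 45) -> median=37
Step 4: insert 20 -> lo=[20, 23] (size 2, max 23) hi=[37, 45] (size 2, min 37) -> median=30
Step 5: insert 36 -> lo=[20, 23, 36] (size 3, max 36) hi=[37, 45] (size 2, min 37) -> median=36
Step 6: insert 1 -> lo=[1, 20, 23] (size 3, max 23) hi=[36, 37, 45] (size 3, min 36) -> median=29.5
Step 7: insert 6 -> lo=[1, 6, 20, 23] (size 4, max 23) hi=[36, 37, 45] (size 3, min 36) -> median=23
Step 8: insert 9 -> lo=[1, 6, 9, 20] (size 4, max 20) hi=[23, 36, 37, 45] (size 4, min 23) -> median=21.5
Step 9: insert 6 -> lo=[1, 6, 6, 9, 20] (size 5, max 20) hi=[23, 36, 37, 45] (size 4, min 23) -> median=20
Step 10: insert 34 -> lo=[1, 6, 6, 9, 20] (size 5, max 20) hi=[23, 34, 36, 37, 45] (size 5, min 23) -> median=21.5
Step 11: insert 32 -> lo=[1, 6, 6, 9, 20, 23] (size 6, max 23) hi=[32, 34, 36, 37, 45] (size 5, min 32) -> median=23
Step 12: insert 5 -> lo=[1, 5, 6, 6, 9, 20] (size 6, max 20) hi=[23, 32, 34, 36, 37, 45] (size 6, min 23) -> median=21.5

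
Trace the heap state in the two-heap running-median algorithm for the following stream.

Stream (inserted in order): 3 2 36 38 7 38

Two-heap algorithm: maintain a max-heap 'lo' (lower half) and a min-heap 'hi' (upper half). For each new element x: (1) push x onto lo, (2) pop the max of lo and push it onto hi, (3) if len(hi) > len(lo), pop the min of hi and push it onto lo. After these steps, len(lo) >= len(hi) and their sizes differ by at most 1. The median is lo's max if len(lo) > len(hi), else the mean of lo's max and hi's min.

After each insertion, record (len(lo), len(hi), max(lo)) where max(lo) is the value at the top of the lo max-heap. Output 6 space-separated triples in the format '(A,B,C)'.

Step 1: insert 3 -> lo=[3] hi=[] -> (len(lo)=1, len(hi)=0, max(lo)=3)
Step 2: insert 2 -> lo=[2] hi=[3] -> (len(lo)=1, len(hi)=1, max(lo)=2)
Step 3: insert 36 -> lo=[2, 3] hi=[36] -> (len(lo)=2, len(hi)=1, max(lo)=3)
Step 4: insert 38 -> lo=[2, 3] hi=[36, 38] -> (len(lo)=2, len(hi)=2, max(lo)=3)
Step 5: insert 7 -> lo=[2, 3, 7] hi=[36, 38] -> (len(lo)=3, len(hi)=2, max(lo)=7)
Step 6: insert 38 -> lo=[2, 3, 7] hi=[36, 38, 38] -> (len(lo)=3, len(hi)=3, max(lo)=7)

Answer: (1,0,3) (1,1,2) (2,1,3) (2,2,3) (3,2,7) (3,3,7)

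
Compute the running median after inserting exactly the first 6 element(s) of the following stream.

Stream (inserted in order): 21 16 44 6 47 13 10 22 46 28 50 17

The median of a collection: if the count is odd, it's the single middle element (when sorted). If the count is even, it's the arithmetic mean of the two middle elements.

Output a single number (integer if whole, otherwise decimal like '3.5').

Answer: 18.5

Derivation:
Step 1: insert 21 -> lo=[21] (size 1, max 21) hi=[] (size 0) -> median=21
Step 2: insert 16 -> lo=[16] (size 1, max 16) hi=[21] (size 1, min 21) -> median=18.5
Step 3: insert 44 -> lo=[16, 21] (size 2, max 21) hi=[44] (size 1, min 44) -> median=21
Step 4: insert 6 -> lo=[6, 16] (size 2, max 16) hi=[21, 44] (size 2, min 21) -> median=18.5
Step 5: insert 47 -> lo=[6, 16, 21] (size 3, max 21) hi=[44, 47] (size 2, min 44) -> median=21
Step 6: insert 13 -> lo=[6, 13, 16] (size 3, max 16) hi=[21, 44, 47] (size 3, min 21) -> median=18.5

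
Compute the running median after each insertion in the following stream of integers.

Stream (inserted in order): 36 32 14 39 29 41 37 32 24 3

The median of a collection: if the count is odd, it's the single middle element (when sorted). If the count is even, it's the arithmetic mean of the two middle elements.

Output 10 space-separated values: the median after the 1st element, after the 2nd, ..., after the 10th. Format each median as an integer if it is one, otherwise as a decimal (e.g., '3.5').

Step 1: insert 36 -> lo=[36] (size 1, max 36) hi=[] (size 0) -> median=36
Step 2: insert 32 -> lo=[32] (size 1, max 32) hi=[36] (size 1, min 36) -> median=34
Step 3: insert 14 -> lo=[14, 32] (size 2, max 32) hi=[36] (size 1, min 36) -> median=32
Step 4: insert 39 -> lo=[14, 32] (size 2, max 32) hi=[36, 39] (size 2, min 36) -> median=34
Step 5: insert 29 -> lo=[14, 29, 32] (size 3, max 32) hi=[36, 39] (size 2, min 36) -> median=32
Step 6: insert 41 -> lo=[14, 29, 32] (size 3, max 32) hi=[36, 39, 41] (size 3, min 36) -> median=34
Step 7: insert 37 -> lo=[14, 29, 32, 36] (size 4, max 36) hi=[37, 39, 41] (size 3, min 37) -> median=36
Step 8: insert 32 -> lo=[14, 29, 32, 32] (size 4, max 32) hi=[36, 37, 39, 41] (size 4, min 36) -> median=34
Step 9: insert 24 -> lo=[14, 24, 29, 32, 32] (size 5, max 32) hi=[36, 37, 39, 41] (size 4, min 36) -> median=32
Step 10: insert 3 -> lo=[3, 14, 24, 29, 32] (size 5, max 32) hi=[32, 36, 37, 39, 41] (size 5, min 32) -> median=32

Answer: 36 34 32 34 32 34 36 34 32 32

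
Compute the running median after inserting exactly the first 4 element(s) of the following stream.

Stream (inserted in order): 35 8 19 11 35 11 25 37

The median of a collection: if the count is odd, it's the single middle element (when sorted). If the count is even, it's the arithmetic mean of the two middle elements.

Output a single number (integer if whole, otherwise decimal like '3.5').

Answer: 15

Derivation:
Step 1: insert 35 -> lo=[35] (size 1, max 35) hi=[] (size 0) -> median=35
Step 2: insert 8 -> lo=[8] (size 1, max 8) hi=[35] (size 1, min 35) -> median=21.5
Step 3: insert 19 -> lo=[8, 19] (size 2, max 19) hi=[35] (size 1, min 35) -> median=19
Step 4: insert 11 -> lo=[8, 11] (size 2, max 11) hi=[19, 35] (size 2, min 19) -> median=15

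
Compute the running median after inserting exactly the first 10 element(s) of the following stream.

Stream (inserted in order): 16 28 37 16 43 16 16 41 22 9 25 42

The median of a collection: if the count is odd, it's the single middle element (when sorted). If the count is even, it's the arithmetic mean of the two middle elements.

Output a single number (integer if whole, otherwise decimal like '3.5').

Step 1: insert 16 -> lo=[16] (size 1, max 16) hi=[] (size 0) -> median=16
Step 2: insert 28 -> lo=[16] (size 1, max 16) hi=[28] (size 1, min 28) -> median=22
Step 3: insert 37 -> lo=[16, 28] (size 2, max 28) hi=[37] (size 1, min 37) -> median=28
Step 4: insert 16 -> lo=[16, 16] (size 2, max 16) hi=[28, 37] (size 2, min 28) -> median=22
Step 5: insert 43 -> lo=[16, 16, 28] (size 3, max 28) hi=[37, 43] (size 2, min 37) -> median=28
Step 6: insert 16 -> lo=[16, 16, 16] (size 3, max 16) hi=[28, 37, 43] (size 3, min 28) -> median=22
Step 7: insert 16 -> lo=[16, 16, 16, 16] (size 4, max 16) hi=[28, 37, 43] (size 3, min 28) -> median=16
Step 8: insert 41 -> lo=[16, 16, 16, 16] (size 4, max 16) hi=[28, 37, 41, 43] (size 4, min 28) -> median=22
Step 9: insert 22 -> lo=[16, 16, 16, 16, 22] (size 5, max 22) hi=[28, 37, 41, 43] (size 4, min 28) -> median=22
Step 10: insert 9 -> lo=[9, 16, 16, 16, 16] (size 5, max 16) hi=[22, 28, 37, 41, 43] (size 5, min 22) -> median=19

Answer: 19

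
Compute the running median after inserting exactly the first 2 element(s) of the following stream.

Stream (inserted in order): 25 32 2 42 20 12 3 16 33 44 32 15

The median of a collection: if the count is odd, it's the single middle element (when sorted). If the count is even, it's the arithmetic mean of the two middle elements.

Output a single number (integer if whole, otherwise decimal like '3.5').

Step 1: insert 25 -> lo=[25] (size 1, max 25) hi=[] (size 0) -> median=25
Step 2: insert 32 -> lo=[25] (size 1, max 25) hi=[32] (size 1, min 32) -> median=28.5

Answer: 28.5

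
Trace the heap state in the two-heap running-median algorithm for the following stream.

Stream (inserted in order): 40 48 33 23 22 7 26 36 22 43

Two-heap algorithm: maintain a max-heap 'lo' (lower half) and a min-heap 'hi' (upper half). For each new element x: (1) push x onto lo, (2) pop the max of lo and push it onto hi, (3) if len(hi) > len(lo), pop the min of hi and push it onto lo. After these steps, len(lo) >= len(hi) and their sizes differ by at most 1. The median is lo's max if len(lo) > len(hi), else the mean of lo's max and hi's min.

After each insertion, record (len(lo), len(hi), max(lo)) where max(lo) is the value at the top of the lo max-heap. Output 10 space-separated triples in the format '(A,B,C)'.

Answer: (1,0,40) (1,1,40) (2,1,40) (2,2,33) (3,2,33) (3,3,23) (4,3,26) (4,4,26) (5,4,26) (5,5,26)

Derivation:
Step 1: insert 40 -> lo=[40] hi=[] -> (len(lo)=1, len(hi)=0, max(lo)=40)
Step 2: insert 48 -> lo=[40] hi=[48] -> (len(lo)=1, len(hi)=1, max(lo)=40)
Step 3: insert 33 -> lo=[33, 40] hi=[48] -> (len(lo)=2, len(hi)=1, max(lo)=40)
Step 4: insert 23 -> lo=[23, 33] hi=[40, 48] -> (len(lo)=2, len(hi)=2, max(lo)=33)
Step 5: insert 22 -> lo=[22, 23, 33] hi=[40, 48] -> (len(lo)=3, len(hi)=2, max(lo)=33)
Step 6: insert 7 -> lo=[7, 22, 23] hi=[33, 40, 48] -> (len(lo)=3, len(hi)=3, max(lo)=23)
Step 7: insert 26 -> lo=[7, 22, 23, 26] hi=[33, 40, 48] -> (len(lo)=4, len(hi)=3, max(lo)=26)
Step 8: insert 36 -> lo=[7, 22, 23, 26] hi=[33, 36, 40, 48] -> (len(lo)=4, len(hi)=4, max(lo)=26)
Step 9: insert 22 -> lo=[7, 22, 22, 23, 26] hi=[33, 36, 40, 48] -> (len(lo)=5, len(hi)=4, max(lo)=26)
Step 10: insert 43 -> lo=[7, 22, 22, 23, 26] hi=[33, 36, 40, 43, 48] -> (len(lo)=5, len(hi)=5, max(lo)=26)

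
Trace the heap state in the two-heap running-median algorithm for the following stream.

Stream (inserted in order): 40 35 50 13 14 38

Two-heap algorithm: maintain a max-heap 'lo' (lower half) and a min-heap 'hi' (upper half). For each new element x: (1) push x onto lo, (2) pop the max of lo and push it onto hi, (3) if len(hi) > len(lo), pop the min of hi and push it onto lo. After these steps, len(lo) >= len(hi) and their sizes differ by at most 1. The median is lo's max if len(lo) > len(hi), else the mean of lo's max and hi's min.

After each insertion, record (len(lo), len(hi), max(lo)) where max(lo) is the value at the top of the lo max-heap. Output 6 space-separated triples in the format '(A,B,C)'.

Step 1: insert 40 -> lo=[40] hi=[] -> (len(lo)=1, len(hi)=0, max(lo)=40)
Step 2: insert 35 -> lo=[35] hi=[40] -> (len(lo)=1, len(hi)=1, max(lo)=35)
Step 3: insert 50 -> lo=[35, 40] hi=[50] -> (len(lo)=2, len(hi)=1, max(lo)=40)
Step 4: insert 13 -> lo=[13, 35] hi=[40, 50] -> (len(lo)=2, len(hi)=2, max(lo)=35)
Step 5: insert 14 -> lo=[13, 14, 35] hi=[40, 50] -> (len(lo)=3, len(hi)=2, max(lo)=35)
Step 6: insert 38 -> lo=[13, 14, 35] hi=[38, 40, 50] -> (len(lo)=3, len(hi)=3, max(lo)=35)

Answer: (1,0,40) (1,1,35) (2,1,40) (2,2,35) (3,2,35) (3,3,35)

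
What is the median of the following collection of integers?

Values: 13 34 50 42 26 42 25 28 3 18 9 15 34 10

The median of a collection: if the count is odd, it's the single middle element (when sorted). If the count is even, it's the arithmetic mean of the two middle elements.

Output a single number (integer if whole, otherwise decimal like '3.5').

Answer: 25.5

Derivation:
Step 1: insert 13 -> lo=[13] (size 1, max 13) hi=[] (size 0) -> median=13
Step 2: insert 34 -> lo=[13] (size 1, max 13) hi=[34] (size 1, min 34) -> median=23.5
Step 3: insert 50 -> lo=[13, 34] (size 2, max 34) hi=[50] (size 1, min 50) -> median=34
Step 4: insert 42 -> lo=[13, 34] (size 2, max 34) hi=[42, 50] (size 2, min 42) -> median=38
Step 5: insert 26 -> lo=[13, 26, 34] (size 3, max 34) hi=[42, 50] (size 2, min 42) -> median=34
Step 6: insert 42 -> lo=[13, 26, 34] (size 3, max 34) hi=[42, 42, 50] (size 3, min 42) -> median=38
Step 7: insert 25 -> lo=[13, 25, 26, 34] (size 4, max 34) hi=[42, 42, 50] (size 3, min 42) -> median=34
Step 8: insert 28 -> lo=[13, 25, 26, 28] (size 4, max 28) hi=[34, 42, 42, 50] (size 4, min 34) -> median=31
Step 9: insert 3 -> lo=[3, 13, 25, 26, 28] (size 5, max 28) hi=[34, 42, 42, 50] (size 4, min 34) -> median=28
Step 10: insert 18 -> lo=[3, 13, 18, 25, 26] (size 5, max 26) hi=[28, 34, 42, 42, 50] (size 5, min 28) -> median=27
Step 11: insert 9 -> lo=[3, 9, 13, 18, 25, 26] (size 6, max 26) hi=[28, 34, 42, 42, 50] (size 5, min 28) -> median=26
Step 12: insert 15 -> lo=[3, 9, 13, 15, 18, 25] (size 6, max 25) hi=[26, 28, 34, 42, 42, 50] (size 6, min 26) -> median=25.5
Step 13: insert 34 -> lo=[3, 9, 13, 15, 18, 25, 26] (size 7, max 26) hi=[28, 34, 34, 42, 42, 50] (size 6, min 28) -> median=26
Step 14: insert 10 -> lo=[3, 9, 10, 13, 15, 18, 25] (size 7, max 25) hi=[26, 28, 34, 34, 42, 42, 50] (size 7, min 26) -> median=25.5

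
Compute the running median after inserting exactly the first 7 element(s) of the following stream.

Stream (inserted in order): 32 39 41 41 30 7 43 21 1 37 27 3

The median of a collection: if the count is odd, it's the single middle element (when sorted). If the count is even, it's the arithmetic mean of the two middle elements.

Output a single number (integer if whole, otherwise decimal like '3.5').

Step 1: insert 32 -> lo=[32] (size 1, max 32) hi=[] (size 0) -> median=32
Step 2: insert 39 -> lo=[32] (size 1, max 32) hi=[39] (size 1, min 39) -> median=35.5
Step 3: insert 41 -> lo=[32, 39] (size 2, max 39) hi=[41] (size 1, min 41) -> median=39
Step 4: insert 41 -> lo=[32, 39] (size 2, max 39) hi=[41, 41] (size 2, min 41) -> median=40
Step 5: insert 30 -> lo=[30, 32, 39] (size 3, max 39) hi=[41, 41] (size 2, min 41) -> median=39
Step 6: insert 7 -> lo=[7, 30, 32] (size 3, max 32) hi=[39, 41, 41] (size 3, min 39) -> median=35.5
Step 7: insert 43 -> lo=[7, 30, 32, 39] (size 4, max 39) hi=[41, 41, 43] (size 3, min 41) -> median=39

Answer: 39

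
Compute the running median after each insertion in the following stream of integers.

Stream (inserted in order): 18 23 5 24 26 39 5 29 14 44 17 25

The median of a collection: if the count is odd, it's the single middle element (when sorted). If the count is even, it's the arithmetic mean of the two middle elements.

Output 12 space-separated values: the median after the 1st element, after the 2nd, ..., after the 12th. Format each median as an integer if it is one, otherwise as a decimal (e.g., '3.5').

Step 1: insert 18 -> lo=[18] (size 1, max 18) hi=[] (size 0) -> median=18
Step 2: insert 23 -> lo=[18] (size 1, max 18) hi=[23] (size 1, min 23) -> median=20.5
Step 3: insert 5 -> lo=[5, 18] (size 2, max 18) hi=[23] (size 1, min 23) -> median=18
Step 4: insert 24 -> lo=[5, 18] (size 2, max 18) hi=[23, 24] (size 2, min 23) -> median=20.5
Step 5: insert 26 -> lo=[5, 18, 23] (size 3, max 23) hi=[24, 26] (size 2, min 24) -> median=23
Step 6: insert 39 -> lo=[5, 18, 23] (size 3, max 23) hi=[24, 26, 39] (size 3, min 24) -> median=23.5
Step 7: insert 5 -> lo=[5, 5, 18, 23] (size 4, max 23) hi=[24, 26, 39] (size 3, min 24) -> median=23
Step 8: insert 29 -> lo=[5, 5, 18, 23] (size 4, max 23) hi=[24, 26, 29, 39] (size 4, min 24) -> median=23.5
Step 9: insert 14 -> lo=[5, 5, 14, 18, 23] (size 5, max 23) hi=[24, 26, 29, 39] (size 4, min 24) -> median=23
Step 10: insert 44 -> lo=[5, 5, 14, 18, 23] (size 5, max 23) hi=[24, 26, 29, 39, 44] (size 5, min 24) -> median=23.5
Step 11: insert 17 -> lo=[5, 5, 14, 17, 18, 23] (size 6, max 23) hi=[24, 26, 29, 39, 44] (size 5, min 24) -> median=23
Step 12: insert 25 -> lo=[5, 5, 14, 17, 18, 23] (size 6, max 23) hi=[24, 25, 26, 29, 39, 44] (size 6, min 24) -> median=23.5

Answer: 18 20.5 18 20.5 23 23.5 23 23.5 23 23.5 23 23.5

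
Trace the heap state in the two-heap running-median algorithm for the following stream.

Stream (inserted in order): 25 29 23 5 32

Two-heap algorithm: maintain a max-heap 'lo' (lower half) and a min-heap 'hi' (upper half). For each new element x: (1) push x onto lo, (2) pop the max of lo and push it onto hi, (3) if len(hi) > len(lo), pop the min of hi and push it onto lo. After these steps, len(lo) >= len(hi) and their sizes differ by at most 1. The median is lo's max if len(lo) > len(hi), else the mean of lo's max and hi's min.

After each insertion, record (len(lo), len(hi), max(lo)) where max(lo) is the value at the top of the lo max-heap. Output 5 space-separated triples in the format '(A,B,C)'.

Step 1: insert 25 -> lo=[25] hi=[] -> (len(lo)=1, len(hi)=0, max(lo)=25)
Step 2: insert 29 -> lo=[25] hi=[29] -> (len(lo)=1, len(hi)=1, max(lo)=25)
Step 3: insert 23 -> lo=[23, 25] hi=[29] -> (len(lo)=2, len(hi)=1, max(lo)=25)
Step 4: insert 5 -> lo=[5, 23] hi=[25, 29] -> (len(lo)=2, len(hi)=2, max(lo)=23)
Step 5: insert 32 -> lo=[5, 23, 25] hi=[29, 32] -> (len(lo)=3, len(hi)=2, max(lo)=25)

Answer: (1,0,25) (1,1,25) (2,1,25) (2,2,23) (3,2,25)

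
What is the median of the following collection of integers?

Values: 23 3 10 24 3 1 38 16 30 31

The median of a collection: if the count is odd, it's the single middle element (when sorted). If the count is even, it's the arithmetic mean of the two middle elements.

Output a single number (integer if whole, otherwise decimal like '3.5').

Step 1: insert 23 -> lo=[23] (size 1, max 23) hi=[] (size 0) -> median=23
Step 2: insert 3 -> lo=[3] (size 1, max 3) hi=[23] (size 1, min 23) -> median=13
Step 3: insert 10 -> lo=[3, 10] (size 2, max 10) hi=[23] (size 1, min 23) -> median=10
Step 4: insert 24 -> lo=[3, 10] (size 2, max 10) hi=[23, 24] (size 2, min 23) -> median=16.5
Step 5: insert 3 -> lo=[3, 3, 10] (size 3, max 10) hi=[23, 24] (size 2, min 23) -> median=10
Step 6: insert 1 -> lo=[1, 3, 3] (size 3, max 3) hi=[10, 23, 24] (size 3, min 10) -> median=6.5
Step 7: insert 38 -> lo=[1, 3, 3, 10] (size 4, max 10) hi=[23, 24, 38] (size 3, min 23) -> median=10
Step 8: insert 16 -> lo=[1, 3, 3, 10] (size 4, max 10) hi=[16, 23, 24, 38] (size 4, min 16) -> median=13
Step 9: insert 30 -> lo=[1, 3, 3, 10, 16] (size 5, max 16) hi=[23, 24, 30, 38] (size 4, min 23) -> median=16
Step 10: insert 31 -> lo=[1, 3, 3, 10, 16] (size 5, max 16) hi=[23, 24, 30, 31, 38] (size 5, min 23) -> median=19.5

Answer: 19.5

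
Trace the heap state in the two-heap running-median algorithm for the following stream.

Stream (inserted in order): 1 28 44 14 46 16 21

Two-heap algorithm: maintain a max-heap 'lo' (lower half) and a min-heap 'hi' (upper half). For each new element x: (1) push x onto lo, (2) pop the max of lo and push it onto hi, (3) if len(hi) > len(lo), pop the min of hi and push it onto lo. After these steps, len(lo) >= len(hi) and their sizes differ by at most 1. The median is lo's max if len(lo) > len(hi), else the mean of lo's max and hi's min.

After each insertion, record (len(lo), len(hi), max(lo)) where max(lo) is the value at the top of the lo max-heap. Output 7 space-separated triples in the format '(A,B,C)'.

Answer: (1,0,1) (1,1,1) (2,1,28) (2,2,14) (3,2,28) (3,3,16) (4,3,21)

Derivation:
Step 1: insert 1 -> lo=[1] hi=[] -> (len(lo)=1, len(hi)=0, max(lo)=1)
Step 2: insert 28 -> lo=[1] hi=[28] -> (len(lo)=1, len(hi)=1, max(lo)=1)
Step 3: insert 44 -> lo=[1, 28] hi=[44] -> (len(lo)=2, len(hi)=1, max(lo)=28)
Step 4: insert 14 -> lo=[1, 14] hi=[28, 44] -> (len(lo)=2, len(hi)=2, max(lo)=14)
Step 5: insert 46 -> lo=[1, 14, 28] hi=[44, 46] -> (len(lo)=3, len(hi)=2, max(lo)=28)
Step 6: insert 16 -> lo=[1, 14, 16] hi=[28, 44, 46] -> (len(lo)=3, len(hi)=3, max(lo)=16)
Step 7: insert 21 -> lo=[1, 14, 16, 21] hi=[28, 44, 46] -> (len(lo)=4, len(hi)=3, max(lo)=21)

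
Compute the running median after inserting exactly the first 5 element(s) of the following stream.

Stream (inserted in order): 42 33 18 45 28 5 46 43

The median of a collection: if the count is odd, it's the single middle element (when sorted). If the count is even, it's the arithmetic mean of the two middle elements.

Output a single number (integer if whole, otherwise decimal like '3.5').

Step 1: insert 42 -> lo=[42] (size 1, max 42) hi=[] (size 0) -> median=42
Step 2: insert 33 -> lo=[33] (size 1, max 33) hi=[42] (size 1, min 42) -> median=37.5
Step 3: insert 18 -> lo=[18, 33] (size 2, max 33) hi=[42] (size 1, min 42) -> median=33
Step 4: insert 45 -> lo=[18, 33] (size 2, max 33) hi=[42, 45] (size 2, min 42) -> median=37.5
Step 5: insert 28 -> lo=[18, 28, 33] (size 3, max 33) hi=[42, 45] (size 2, min 42) -> median=33

Answer: 33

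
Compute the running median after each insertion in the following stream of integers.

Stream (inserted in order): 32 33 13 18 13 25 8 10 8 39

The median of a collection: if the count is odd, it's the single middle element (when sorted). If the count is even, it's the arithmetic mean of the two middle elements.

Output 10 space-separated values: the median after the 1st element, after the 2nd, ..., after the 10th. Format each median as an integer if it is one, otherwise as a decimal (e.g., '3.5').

Step 1: insert 32 -> lo=[32] (size 1, max 32) hi=[] (size 0) -> median=32
Step 2: insert 33 -> lo=[32] (size 1, max 32) hi=[33] (size 1, min 33) -> median=32.5
Step 3: insert 13 -> lo=[13, 32] (size 2, max 32) hi=[33] (size 1, min 33) -> median=32
Step 4: insert 18 -> lo=[13, 18] (size 2, max 18) hi=[32, 33] (size 2, min 32) -> median=25
Step 5: insert 13 -> lo=[13, 13, 18] (size 3, max 18) hi=[32, 33] (size 2, min 32) -> median=18
Step 6: insert 25 -> lo=[13, 13, 18] (size 3, max 18) hi=[25, 32, 33] (size 3, min 25) -> median=21.5
Step 7: insert 8 -> lo=[8, 13, 13, 18] (size 4, max 18) hi=[25, 32, 33] (size 3, min 25) -> median=18
Step 8: insert 10 -> lo=[8, 10, 13, 13] (size 4, max 13) hi=[18, 25, 32, 33] (size 4, min 18) -> median=15.5
Step 9: insert 8 -> lo=[8, 8, 10, 13, 13] (size 5, max 13) hi=[18, 25, 32, 33] (size 4, min 18) -> median=13
Step 10: insert 39 -> lo=[8, 8, 10, 13, 13] (size 5, max 13) hi=[18, 25, 32, 33, 39] (size 5, min 18) -> median=15.5

Answer: 32 32.5 32 25 18 21.5 18 15.5 13 15.5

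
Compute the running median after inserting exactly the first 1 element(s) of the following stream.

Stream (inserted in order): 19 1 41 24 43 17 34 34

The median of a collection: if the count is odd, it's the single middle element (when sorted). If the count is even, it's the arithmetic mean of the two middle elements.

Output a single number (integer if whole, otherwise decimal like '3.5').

Step 1: insert 19 -> lo=[19] (size 1, max 19) hi=[] (size 0) -> median=19

Answer: 19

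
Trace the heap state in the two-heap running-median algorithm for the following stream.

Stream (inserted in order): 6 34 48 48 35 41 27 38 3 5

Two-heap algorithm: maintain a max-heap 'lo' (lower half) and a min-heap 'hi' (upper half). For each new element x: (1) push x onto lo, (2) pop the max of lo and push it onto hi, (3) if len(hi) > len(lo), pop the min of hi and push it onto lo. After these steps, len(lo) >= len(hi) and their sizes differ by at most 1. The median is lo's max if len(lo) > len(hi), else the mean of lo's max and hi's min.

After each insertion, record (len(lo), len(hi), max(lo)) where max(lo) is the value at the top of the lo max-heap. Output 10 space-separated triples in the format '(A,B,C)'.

Answer: (1,0,6) (1,1,6) (2,1,34) (2,2,34) (3,2,35) (3,3,35) (4,3,35) (4,4,35) (5,4,35) (5,5,34)

Derivation:
Step 1: insert 6 -> lo=[6] hi=[] -> (len(lo)=1, len(hi)=0, max(lo)=6)
Step 2: insert 34 -> lo=[6] hi=[34] -> (len(lo)=1, len(hi)=1, max(lo)=6)
Step 3: insert 48 -> lo=[6, 34] hi=[48] -> (len(lo)=2, len(hi)=1, max(lo)=34)
Step 4: insert 48 -> lo=[6, 34] hi=[48, 48] -> (len(lo)=2, len(hi)=2, max(lo)=34)
Step 5: insert 35 -> lo=[6, 34, 35] hi=[48, 48] -> (len(lo)=3, len(hi)=2, max(lo)=35)
Step 6: insert 41 -> lo=[6, 34, 35] hi=[41, 48, 48] -> (len(lo)=3, len(hi)=3, max(lo)=35)
Step 7: insert 27 -> lo=[6, 27, 34, 35] hi=[41, 48, 48] -> (len(lo)=4, len(hi)=3, max(lo)=35)
Step 8: insert 38 -> lo=[6, 27, 34, 35] hi=[38, 41, 48, 48] -> (len(lo)=4, len(hi)=4, max(lo)=35)
Step 9: insert 3 -> lo=[3, 6, 27, 34, 35] hi=[38, 41, 48, 48] -> (len(lo)=5, len(hi)=4, max(lo)=35)
Step 10: insert 5 -> lo=[3, 5, 6, 27, 34] hi=[35, 38, 41, 48, 48] -> (len(lo)=5, len(hi)=5, max(lo)=34)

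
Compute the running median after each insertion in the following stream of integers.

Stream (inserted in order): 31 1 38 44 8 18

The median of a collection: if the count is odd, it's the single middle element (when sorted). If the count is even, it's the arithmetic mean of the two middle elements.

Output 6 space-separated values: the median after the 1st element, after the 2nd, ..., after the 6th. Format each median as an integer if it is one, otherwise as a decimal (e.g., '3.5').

Answer: 31 16 31 34.5 31 24.5

Derivation:
Step 1: insert 31 -> lo=[31] (size 1, max 31) hi=[] (size 0) -> median=31
Step 2: insert 1 -> lo=[1] (size 1, max 1) hi=[31] (size 1, min 31) -> median=16
Step 3: insert 38 -> lo=[1, 31] (size 2, max 31) hi=[38] (size 1, min 38) -> median=31
Step 4: insert 44 -> lo=[1, 31] (size 2, max 31) hi=[38, 44] (size 2, min 38) -> median=34.5
Step 5: insert 8 -> lo=[1, 8, 31] (size 3, max 31) hi=[38, 44] (size 2, min 38) -> median=31
Step 6: insert 18 -> lo=[1, 8, 18] (size 3, max 18) hi=[31, 38, 44] (size 3, min 31) -> median=24.5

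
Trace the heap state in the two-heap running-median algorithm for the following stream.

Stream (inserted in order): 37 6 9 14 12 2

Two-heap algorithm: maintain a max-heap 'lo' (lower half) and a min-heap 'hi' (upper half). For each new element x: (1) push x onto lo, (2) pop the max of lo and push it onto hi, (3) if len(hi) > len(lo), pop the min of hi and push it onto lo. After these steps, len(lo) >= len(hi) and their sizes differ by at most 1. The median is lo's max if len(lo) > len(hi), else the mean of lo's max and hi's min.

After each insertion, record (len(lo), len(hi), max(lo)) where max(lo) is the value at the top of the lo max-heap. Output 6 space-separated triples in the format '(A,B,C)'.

Step 1: insert 37 -> lo=[37] hi=[] -> (len(lo)=1, len(hi)=0, max(lo)=37)
Step 2: insert 6 -> lo=[6] hi=[37] -> (len(lo)=1, len(hi)=1, max(lo)=6)
Step 3: insert 9 -> lo=[6, 9] hi=[37] -> (len(lo)=2, len(hi)=1, max(lo)=9)
Step 4: insert 14 -> lo=[6, 9] hi=[14, 37] -> (len(lo)=2, len(hi)=2, max(lo)=9)
Step 5: insert 12 -> lo=[6, 9, 12] hi=[14, 37] -> (len(lo)=3, len(hi)=2, max(lo)=12)
Step 6: insert 2 -> lo=[2, 6, 9] hi=[12, 14, 37] -> (len(lo)=3, len(hi)=3, max(lo)=9)

Answer: (1,0,37) (1,1,6) (2,1,9) (2,2,9) (3,2,12) (3,3,9)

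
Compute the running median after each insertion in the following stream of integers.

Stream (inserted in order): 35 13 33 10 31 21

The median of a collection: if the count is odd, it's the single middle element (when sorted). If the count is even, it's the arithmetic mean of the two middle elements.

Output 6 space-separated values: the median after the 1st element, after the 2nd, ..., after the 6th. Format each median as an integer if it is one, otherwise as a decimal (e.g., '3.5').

Answer: 35 24 33 23 31 26

Derivation:
Step 1: insert 35 -> lo=[35] (size 1, max 35) hi=[] (size 0) -> median=35
Step 2: insert 13 -> lo=[13] (size 1, max 13) hi=[35] (size 1, min 35) -> median=24
Step 3: insert 33 -> lo=[13, 33] (size 2, max 33) hi=[35] (size 1, min 35) -> median=33
Step 4: insert 10 -> lo=[10, 13] (size 2, max 13) hi=[33, 35] (size 2, min 33) -> median=23
Step 5: insert 31 -> lo=[10, 13, 31] (size 3, max 31) hi=[33, 35] (size 2, min 33) -> median=31
Step 6: insert 21 -> lo=[10, 13, 21] (size 3, max 21) hi=[31, 33, 35] (size 3, min 31) -> median=26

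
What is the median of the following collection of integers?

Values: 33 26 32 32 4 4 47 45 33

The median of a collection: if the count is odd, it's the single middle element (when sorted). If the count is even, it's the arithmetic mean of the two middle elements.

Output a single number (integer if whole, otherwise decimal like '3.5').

Step 1: insert 33 -> lo=[33] (size 1, max 33) hi=[] (size 0) -> median=33
Step 2: insert 26 -> lo=[26] (size 1, max 26) hi=[33] (size 1, min 33) -> median=29.5
Step 3: insert 32 -> lo=[26, 32] (size 2, max 32) hi=[33] (size 1, min 33) -> median=32
Step 4: insert 32 -> lo=[26, 32] (size 2, max 32) hi=[32, 33] (size 2, min 32) -> median=32
Step 5: insert 4 -> lo=[4, 26, 32] (size 3, max 32) hi=[32, 33] (size 2, min 32) -> median=32
Step 6: insert 4 -> lo=[4, 4, 26] (size 3, max 26) hi=[32, 32, 33] (size 3, min 32) -> median=29
Step 7: insert 47 -> lo=[4, 4, 26, 32] (size 4, max 32) hi=[32, 33, 47] (size 3, min 32) -> median=32
Step 8: insert 45 -> lo=[4, 4, 26, 32] (size 4, max 32) hi=[32, 33, 45, 47] (size 4, min 32) -> median=32
Step 9: insert 33 -> lo=[4, 4, 26, 32, 32] (size 5, max 32) hi=[33, 33, 45, 47] (size 4, min 33) -> median=32

Answer: 32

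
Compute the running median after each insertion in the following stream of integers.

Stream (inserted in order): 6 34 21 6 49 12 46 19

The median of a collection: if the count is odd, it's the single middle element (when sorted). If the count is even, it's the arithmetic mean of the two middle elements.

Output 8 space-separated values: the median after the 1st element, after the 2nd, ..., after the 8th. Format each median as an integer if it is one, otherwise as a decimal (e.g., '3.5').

Answer: 6 20 21 13.5 21 16.5 21 20

Derivation:
Step 1: insert 6 -> lo=[6] (size 1, max 6) hi=[] (size 0) -> median=6
Step 2: insert 34 -> lo=[6] (size 1, max 6) hi=[34] (size 1, min 34) -> median=20
Step 3: insert 21 -> lo=[6, 21] (size 2, max 21) hi=[34] (size 1, min 34) -> median=21
Step 4: insert 6 -> lo=[6, 6] (size 2, max 6) hi=[21, 34] (size 2, min 21) -> median=13.5
Step 5: insert 49 -> lo=[6, 6, 21] (size 3, max 21) hi=[34, 49] (size 2, min 34) -> median=21
Step 6: insert 12 -> lo=[6, 6, 12] (size 3, max 12) hi=[21, 34, 49] (size 3, min 21) -> median=16.5
Step 7: insert 46 -> lo=[6, 6, 12, 21] (size 4, max 21) hi=[34, 46, 49] (size 3, min 34) -> median=21
Step 8: insert 19 -> lo=[6, 6, 12, 19] (size 4, max 19) hi=[21, 34, 46, 49] (size 4, min 21) -> median=20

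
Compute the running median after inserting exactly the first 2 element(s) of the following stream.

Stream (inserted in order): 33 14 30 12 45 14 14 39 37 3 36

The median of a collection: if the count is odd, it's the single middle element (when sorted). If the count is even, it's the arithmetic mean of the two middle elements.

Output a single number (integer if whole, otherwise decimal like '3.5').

Answer: 23.5

Derivation:
Step 1: insert 33 -> lo=[33] (size 1, max 33) hi=[] (size 0) -> median=33
Step 2: insert 14 -> lo=[14] (size 1, max 14) hi=[33] (size 1, min 33) -> median=23.5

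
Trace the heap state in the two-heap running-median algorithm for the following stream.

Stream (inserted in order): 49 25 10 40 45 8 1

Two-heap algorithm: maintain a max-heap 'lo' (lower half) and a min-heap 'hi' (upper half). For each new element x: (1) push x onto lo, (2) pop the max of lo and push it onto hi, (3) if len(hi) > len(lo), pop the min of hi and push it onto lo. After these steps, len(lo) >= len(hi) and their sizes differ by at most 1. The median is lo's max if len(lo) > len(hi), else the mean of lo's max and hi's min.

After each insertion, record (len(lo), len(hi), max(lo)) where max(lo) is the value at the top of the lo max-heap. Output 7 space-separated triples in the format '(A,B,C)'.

Step 1: insert 49 -> lo=[49] hi=[] -> (len(lo)=1, len(hi)=0, max(lo)=49)
Step 2: insert 25 -> lo=[25] hi=[49] -> (len(lo)=1, len(hi)=1, max(lo)=25)
Step 3: insert 10 -> lo=[10, 25] hi=[49] -> (len(lo)=2, len(hi)=1, max(lo)=25)
Step 4: insert 40 -> lo=[10, 25] hi=[40, 49] -> (len(lo)=2, len(hi)=2, max(lo)=25)
Step 5: insert 45 -> lo=[10, 25, 40] hi=[45, 49] -> (len(lo)=3, len(hi)=2, max(lo)=40)
Step 6: insert 8 -> lo=[8, 10, 25] hi=[40, 45, 49] -> (len(lo)=3, len(hi)=3, max(lo)=25)
Step 7: insert 1 -> lo=[1, 8, 10, 25] hi=[40, 45, 49] -> (len(lo)=4, len(hi)=3, max(lo)=25)

Answer: (1,0,49) (1,1,25) (2,1,25) (2,2,25) (3,2,40) (3,3,25) (4,3,25)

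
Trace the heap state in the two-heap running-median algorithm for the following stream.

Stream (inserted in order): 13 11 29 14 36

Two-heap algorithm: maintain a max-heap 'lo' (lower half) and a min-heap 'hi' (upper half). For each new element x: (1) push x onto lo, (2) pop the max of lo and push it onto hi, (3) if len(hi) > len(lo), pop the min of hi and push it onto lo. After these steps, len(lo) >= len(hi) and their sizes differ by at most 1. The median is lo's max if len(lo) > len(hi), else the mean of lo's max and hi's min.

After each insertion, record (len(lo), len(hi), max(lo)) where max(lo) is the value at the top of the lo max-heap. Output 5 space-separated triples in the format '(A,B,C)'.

Step 1: insert 13 -> lo=[13] hi=[] -> (len(lo)=1, len(hi)=0, max(lo)=13)
Step 2: insert 11 -> lo=[11] hi=[13] -> (len(lo)=1, len(hi)=1, max(lo)=11)
Step 3: insert 29 -> lo=[11, 13] hi=[29] -> (len(lo)=2, len(hi)=1, max(lo)=13)
Step 4: insert 14 -> lo=[11, 13] hi=[14, 29] -> (len(lo)=2, len(hi)=2, max(lo)=13)
Step 5: insert 36 -> lo=[11, 13, 14] hi=[29, 36] -> (len(lo)=3, len(hi)=2, max(lo)=14)

Answer: (1,0,13) (1,1,11) (2,1,13) (2,2,13) (3,2,14)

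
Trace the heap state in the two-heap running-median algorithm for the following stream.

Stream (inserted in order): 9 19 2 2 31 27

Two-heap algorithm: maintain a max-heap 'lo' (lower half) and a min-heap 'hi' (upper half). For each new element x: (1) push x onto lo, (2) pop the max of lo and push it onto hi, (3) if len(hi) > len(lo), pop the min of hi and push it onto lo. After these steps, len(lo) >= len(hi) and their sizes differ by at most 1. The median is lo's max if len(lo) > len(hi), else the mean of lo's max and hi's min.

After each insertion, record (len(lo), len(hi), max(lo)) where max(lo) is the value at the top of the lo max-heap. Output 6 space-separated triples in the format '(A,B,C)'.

Step 1: insert 9 -> lo=[9] hi=[] -> (len(lo)=1, len(hi)=0, max(lo)=9)
Step 2: insert 19 -> lo=[9] hi=[19] -> (len(lo)=1, len(hi)=1, max(lo)=9)
Step 3: insert 2 -> lo=[2, 9] hi=[19] -> (len(lo)=2, len(hi)=1, max(lo)=9)
Step 4: insert 2 -> lo=[2, 2] hi=[9, 19] -> (len(lo)=2, len(hi)=2, max(lo)=2)
Step 5: insert 31 -> lo=[2, 2, 9] hi=[19, 31] -> (len(lo)=3, len(hi)=2, max(lo)=9)
Step 6: insert 27 -> lo=[2, 2, 9] hi=[19, 27, 31] -> (len(lo)=3, len(hi)=3, max(lo)=9)

Answer: (1,0,9) (1,1,9) (2,1,9) (2,2,2) (3,2,9) (3,3,9)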